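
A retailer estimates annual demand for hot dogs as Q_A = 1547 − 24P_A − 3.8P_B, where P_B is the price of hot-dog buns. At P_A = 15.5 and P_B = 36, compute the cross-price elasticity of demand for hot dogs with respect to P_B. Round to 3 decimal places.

At P_A = 15.5 and P_B = 36: Q_A = 1038.2.
∂Q_A/∂P_B = -3.8.
ε = (∂Q_A/∂P_B)(P_B/Q_A) = -3.8 × (36/1038.2) ≈ -0.132.

-0.132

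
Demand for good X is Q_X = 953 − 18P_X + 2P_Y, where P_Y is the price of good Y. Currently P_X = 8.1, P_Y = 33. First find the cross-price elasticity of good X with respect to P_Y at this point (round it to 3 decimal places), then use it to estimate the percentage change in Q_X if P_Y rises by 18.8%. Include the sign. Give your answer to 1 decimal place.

At P_X = 8.1, P_Y = 33: Q_X = 873.2.
∂Q_X/∂P_Y = 2.
ε = (∂Q_X/∂P_Y)(P_Y/Q_X) = 2.0000 × 33/873.2 ≈ 0.076.
%ΔQ_X ≈ ε × %ΔP_Y = 0.076 × (18.8%) = 1.4%.

1.4%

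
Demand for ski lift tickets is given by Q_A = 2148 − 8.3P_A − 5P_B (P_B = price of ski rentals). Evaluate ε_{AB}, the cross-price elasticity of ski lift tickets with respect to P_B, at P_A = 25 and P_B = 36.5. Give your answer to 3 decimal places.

-0.104

At P_A = 25 and P_B = 36.5: Q_A = 1758.
∂Q_A/∂P_B = -5.
ε = (∂Q_A/∂P_B)(P_B/Q_A) = -5 × (36.5/1758) ≈ -0.104.
Since ε < 0, ski lift tickets and ski rentals are complements.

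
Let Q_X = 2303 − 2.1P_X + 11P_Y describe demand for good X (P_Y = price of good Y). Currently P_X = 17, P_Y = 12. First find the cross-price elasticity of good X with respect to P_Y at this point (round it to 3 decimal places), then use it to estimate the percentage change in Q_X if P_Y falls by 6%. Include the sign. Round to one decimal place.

-0.3%

At P_X = 17, P_Y = 12: Q_X = 2399.3.
∂Q_X/∂P_Y = 11.
ε = (∂Q_X/∂P_Y)(P_Y/Q_X) = 11.0000 × 12/2399.3 ≈ 0.055.
%ΔQ_X ≈ ε × %ΔP_Y = 0.055 × (-6%) = -0.3%.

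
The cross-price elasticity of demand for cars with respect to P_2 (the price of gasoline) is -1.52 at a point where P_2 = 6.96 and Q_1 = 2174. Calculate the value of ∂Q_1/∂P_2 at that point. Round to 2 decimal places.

-474.78

ε = (∂Q_1/∂P_2)·(P_2/Q_1) ⇒ ∂Q_1/∂P_2 = ε·Q_1/P_2 = -1.52 × 2174/6.96 ≈ -474.78.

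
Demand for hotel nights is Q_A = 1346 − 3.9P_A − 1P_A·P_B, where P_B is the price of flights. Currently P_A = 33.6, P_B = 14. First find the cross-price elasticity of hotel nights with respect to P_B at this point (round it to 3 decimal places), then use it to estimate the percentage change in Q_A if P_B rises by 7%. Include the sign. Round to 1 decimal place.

-4.4%

At P_A = 33.6, P_B = 14: Q_A = 744.56.
∂Q_A/∂P_B = -1P_A = -33.6000.
ε = (∂Q_A/∂P_B)(P_B/Q_A) = -33.6000 × 14/744.56 ≈ -0.632.
%ΔQ_A ≈ ε × %ΔP_B = -0.632 × (7%) = -4.4%.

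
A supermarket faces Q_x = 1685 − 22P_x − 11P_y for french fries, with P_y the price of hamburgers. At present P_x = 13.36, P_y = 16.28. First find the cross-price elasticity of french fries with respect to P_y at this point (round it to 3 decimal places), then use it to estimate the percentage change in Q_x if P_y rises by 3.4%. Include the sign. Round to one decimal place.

At P_x = 13.36, P_y = 16.28: Q_x = 1212.
∂Q_x/∂P_y = -11.
ε = (∂Q_x/∂P_y)(P_y/Q_x) = -11.0000 × 16.28/1212 ≈ -0.148.
%ΔQ_x ≈ ε × %ΔP_y = -0.148 × (3.4%) = -0.5%.

-0.5%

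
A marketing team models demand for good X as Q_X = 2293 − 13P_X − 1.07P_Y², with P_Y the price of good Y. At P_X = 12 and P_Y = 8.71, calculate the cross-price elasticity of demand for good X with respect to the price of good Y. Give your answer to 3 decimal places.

At P_X = 12 and P_Y = 8.71: Q_X = 2055.825.
∂Q_X/∂P_Y = -2.14P_Y = -2.14(8.71) = -18.6394.
ε = (∂Q_X/∂P_Y)(P_Y/Q_X) = -18.6394 × (8.71/2055.825) ≈ -0.079.

-0.079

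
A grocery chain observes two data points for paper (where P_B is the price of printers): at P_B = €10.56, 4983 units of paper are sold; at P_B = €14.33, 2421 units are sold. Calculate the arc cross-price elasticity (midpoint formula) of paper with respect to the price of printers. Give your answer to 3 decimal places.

ΔQ_A = 2421 − 4983 = -2562; ΔP_B = 14.33 − 10.56 = 3.77.
Midpoints: Q̄_A = 3702.0, P̄_B = 12.45.
ε = (ΔQ_A/Q̄_A)/(ΔP_B/P̄_B) = (-2562/3702.0)/(3.77/12.45) ≈ -2.285.

-2.285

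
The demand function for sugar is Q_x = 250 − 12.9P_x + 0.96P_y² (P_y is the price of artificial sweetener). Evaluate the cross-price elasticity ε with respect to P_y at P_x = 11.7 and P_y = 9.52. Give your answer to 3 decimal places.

At P_x = 11.7 and P_y = 9.52: Q_x = 186.075.
∂Q_x/∂P_y = 1.92P_y = 1.92(9.52) = 18.2784.
ε = (∂Q_x/∂P_y)(P_y/Q_x) = 18.2784 × (9.52/186.075) ≈ 0.935.

0.935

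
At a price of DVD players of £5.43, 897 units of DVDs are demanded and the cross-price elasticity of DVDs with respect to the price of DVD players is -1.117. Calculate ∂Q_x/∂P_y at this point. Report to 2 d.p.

ε = (∂Q_x/∂P_y)·(P_y/Q_x) ⇒ ∂Q_x/∂P_y = ε·Q_x/P_y = -1.117 × 897/5.43 ≈ -184.52.

-184.52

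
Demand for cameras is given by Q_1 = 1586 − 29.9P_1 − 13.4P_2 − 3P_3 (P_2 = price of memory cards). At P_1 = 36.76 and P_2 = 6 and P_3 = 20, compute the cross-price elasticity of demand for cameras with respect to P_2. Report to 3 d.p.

At P_1 = 36.76 and P_2 = 6 and P_3 = 20: Q_1 = 346.476.
∂Q_1/∂P_2 = -13.4.
ε = (∂Q_1/∂P_2)(P_2/Q_1) = -13.4 × (6/346.476) ≈ -0.232.

-0.232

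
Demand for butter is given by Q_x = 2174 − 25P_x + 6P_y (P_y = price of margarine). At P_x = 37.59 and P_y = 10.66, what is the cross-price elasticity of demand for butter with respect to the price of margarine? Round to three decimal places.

0.049

At P_x = 37.59 and P_y = 10.66: Q_x = 1298.21.
∂Q_x/∂P_y = 6.
ε = (∂Q_x/∂P_y)(P_y/Q_x) = 6 × (10.66/1298.21) ≈ 0.049.
Since ε > 0, butter and margarine are substitutes.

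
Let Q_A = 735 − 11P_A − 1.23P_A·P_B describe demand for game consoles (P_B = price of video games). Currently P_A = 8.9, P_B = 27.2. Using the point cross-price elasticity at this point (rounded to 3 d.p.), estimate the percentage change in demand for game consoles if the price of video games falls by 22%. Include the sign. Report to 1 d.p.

At P_A = 8.9, P_B = 27.2: Q_A = 339.342.
∂Q_A/∂P_B = -1.23P_A = -10.9470.
ε = (∂Q_A/∂P_B)(P_B/Q_A) = -10.9470 × 27.2/339.342 ≈ -0.877.
%ΔQ_A ≈ ε × %ΔP_B = -0.877 × (-22%) = 19.3%.

19.3%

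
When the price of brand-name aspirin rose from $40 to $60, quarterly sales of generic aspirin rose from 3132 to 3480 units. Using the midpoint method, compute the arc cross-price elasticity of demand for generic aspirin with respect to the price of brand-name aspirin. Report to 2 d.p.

0.26

ΔQ_A = 3480 − 3132 = 348; ΔP_B = 60 − 40 = 20.
Midpoints: Q̄_A = 3306.0, P̄_B = 50.00.
ε = (ΔQ_A/Q̄_A)/(ΔP_B/P̄_B) = (348/3306.0)/(20/50.00) ≈ 0.26.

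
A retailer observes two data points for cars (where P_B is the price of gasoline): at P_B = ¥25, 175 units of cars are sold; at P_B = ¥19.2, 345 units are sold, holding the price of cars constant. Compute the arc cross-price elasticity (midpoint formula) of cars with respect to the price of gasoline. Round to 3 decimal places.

ΔQ_A = 345 − 175 = 170; ΔP_B = 19.2 − 25 = -5.8.
Midpoints: Q̄_A = 260.0, P̄_B = 22.10.
ε = (ΔQ_A/Q̄_A)/(ΔP_B/P̄_B) = (170/260.0)/(-5.8/22.10) ≈ -2.491.
ε < 0: cars and gasoline are complements.

-2.491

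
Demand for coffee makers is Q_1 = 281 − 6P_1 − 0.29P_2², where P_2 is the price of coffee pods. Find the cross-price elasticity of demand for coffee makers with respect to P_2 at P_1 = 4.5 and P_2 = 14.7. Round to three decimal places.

At P_1 = 4.5 and P_2 = 14.7: Q_1 = 191.334.
∂Q_1/∂P_2 = -0.58P_2 = -0.58(14.7) = -8.5260.
ε = (∂Q_1/∂P_2)(P_2/Q_1) = -8.5260 × (14.7/191.334) ≈ -0.655.
ε < 0: complements.

-0.655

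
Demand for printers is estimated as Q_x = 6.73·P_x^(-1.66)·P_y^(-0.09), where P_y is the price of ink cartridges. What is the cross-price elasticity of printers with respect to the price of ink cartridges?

In a log-linear (constant-elasticity) demand function, the coefficient on the exponent of P_y is the cross-price elasticity.
ε = -0.09. Negative, so printers and ink cartridges are complements.

-0.09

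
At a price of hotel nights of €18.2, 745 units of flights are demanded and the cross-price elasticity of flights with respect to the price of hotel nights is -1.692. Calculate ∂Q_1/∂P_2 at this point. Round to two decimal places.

-69.26

ε = (∂Q_1/∂P_2)·(P_2/Q_1) ⇒ ∂Q_1/∂P_2 = ε·Q_1/P_2 = -1.692 × 745/18.2 ≈ -69.26.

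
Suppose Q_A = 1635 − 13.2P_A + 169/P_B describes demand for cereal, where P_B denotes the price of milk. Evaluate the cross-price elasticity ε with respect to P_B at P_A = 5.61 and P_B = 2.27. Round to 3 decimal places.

At P_A = 5.61 and P_B = 2.27: Q_A = 1635.397.
∂Q_A/∂P_B = −169/P_B² = -32.7971.
ε = (∂Q_A/∂P_B)(P_B/Q_A) = -32.7971 × (2.27/1635.397) ≈ -0.046.
ε < 0: complements.

-0.046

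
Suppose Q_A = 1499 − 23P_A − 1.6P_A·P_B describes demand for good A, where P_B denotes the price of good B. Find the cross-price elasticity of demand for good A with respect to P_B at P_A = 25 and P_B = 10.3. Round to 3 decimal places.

-0.805

At P_A = 25 and P_B = 10.3: Q_A = 512.
∂Q_A/∂P_B = -1.6P_A = -1.6(25) = -40.0000.
ε = (∂Q_A/∂P_B)(P_B/Q_A) = -40.0000 × (10.3/512) ≈ -0.805.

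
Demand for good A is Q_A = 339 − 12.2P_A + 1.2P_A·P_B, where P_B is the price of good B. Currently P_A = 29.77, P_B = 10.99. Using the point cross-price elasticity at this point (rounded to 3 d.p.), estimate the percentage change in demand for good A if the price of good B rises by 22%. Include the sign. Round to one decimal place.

At P_A = 29.77, P_B = 10.99: Q_A = 368.413.
∂Q_A/∂P_B = 1.2P_A = 35.7240.
ε = (∂Q_A/∂P_B)(P_B/Q_A) = 35.7240 × 10.99/368.413 ≈ 1.066.
%ΔQ_A ≈ ε × %ΔP_B = 1.066 × (22%) = 23.5%.

23.5%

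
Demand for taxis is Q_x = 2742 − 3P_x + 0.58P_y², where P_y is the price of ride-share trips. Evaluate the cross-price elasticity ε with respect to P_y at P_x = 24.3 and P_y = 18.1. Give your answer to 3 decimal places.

0.133

At P_x = 24.3 and P_y = 18.1: Q_x = 2859.114.
∂Q_x/∂P_y = 1.16P_y = 1.16(18.1) = 20.9960.
ε = (∂Q_x/∂P_y)(P_y/Q_x) = 20.9960 × (18.1/2859.114) ≈ 0.133.
ε > 0: substitutes.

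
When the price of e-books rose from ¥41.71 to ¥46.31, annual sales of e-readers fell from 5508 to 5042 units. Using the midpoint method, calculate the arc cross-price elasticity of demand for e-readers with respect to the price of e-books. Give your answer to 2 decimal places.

ΔQ_A = 5042 − 5508 = -466; ΔP_B = 46.31 − 41.71 = 4.6.
Midpoints: Q̄_A = 5275.0, P̄_B = 44.01.
ε = (ΔQ_A/Q̄_A)/(ΔP_B/P̄_B) = (-466/5275.0)/(4.6/44.01) ≈ -0.85.

-0.85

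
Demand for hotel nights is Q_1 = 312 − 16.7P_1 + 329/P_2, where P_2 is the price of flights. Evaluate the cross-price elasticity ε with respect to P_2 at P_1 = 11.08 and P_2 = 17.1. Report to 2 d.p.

-0.13

At P_1 = 11.08 and P_2 = 17.1: Q_1 = 146.204.
∂Q_1/∂P_2 = −329/P_2² = -1.1251.
ε = (∂Q_1/∂P_2)(P_2/Q_1) = -1.1251 × (17.1/146.204) ≈ -0.13.
ε < 0: complements.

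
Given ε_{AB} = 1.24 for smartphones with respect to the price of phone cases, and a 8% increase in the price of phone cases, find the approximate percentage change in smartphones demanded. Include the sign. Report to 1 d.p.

%ΔQ ≈ ε × %ΔP of phone cases = 1.24 × (8%) = 9.9%.
Demand for smartphones rises by about 9.9%.

9.9%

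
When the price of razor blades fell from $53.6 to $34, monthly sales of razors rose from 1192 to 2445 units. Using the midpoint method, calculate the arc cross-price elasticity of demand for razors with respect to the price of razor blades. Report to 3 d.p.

-1.540

ΔQ_A = 2445 − 1192 = 1253; ΔP_B = 34 − 53.6 = -19.6.
Midpoints: Q̄_A = 1818.5, P̄_B = 43.80.
ε = (ΔQ_A/Q̄_A)/(ΔP_B/P̄_B) = (1253/1818.5)/(-19.6/43.80) ≈ -1.540.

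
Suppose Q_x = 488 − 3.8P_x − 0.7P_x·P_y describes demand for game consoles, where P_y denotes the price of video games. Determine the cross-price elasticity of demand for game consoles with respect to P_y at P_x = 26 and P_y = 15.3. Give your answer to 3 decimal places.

-2.515

At P_x = 26 and P_y = 15.3: Q_x = 110.74.
∂Q_x/∂P_y = -0.7P_x = -0.7(26) = -18.2000.
ε = (∂Q_x/∂P_y)(P_y/Q_x) = -18.2000 × (15.3/110.74) ≈ -2.515.
ε < 0: complements.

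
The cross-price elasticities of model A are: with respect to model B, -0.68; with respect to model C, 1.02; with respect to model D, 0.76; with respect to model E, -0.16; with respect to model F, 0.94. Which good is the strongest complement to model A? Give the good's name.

Complements have ε < 0. The most negative value is -0.68 (model B).

model B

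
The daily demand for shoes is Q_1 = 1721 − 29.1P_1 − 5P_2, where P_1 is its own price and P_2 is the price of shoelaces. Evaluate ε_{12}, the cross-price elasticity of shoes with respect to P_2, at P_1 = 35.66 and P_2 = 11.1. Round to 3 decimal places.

At P_1 = 35.66 and P_2 = 11.1: Q_1 = 627.794.
∂Q_1/∂P_2 = -5.
ε = (∂Q_1/∂P_2)(P_2/Q_1) = -5 × (11.1/627.794) ≈ -0.088.
Since ε < 0, shoes and shoelaces are complements.

-0.088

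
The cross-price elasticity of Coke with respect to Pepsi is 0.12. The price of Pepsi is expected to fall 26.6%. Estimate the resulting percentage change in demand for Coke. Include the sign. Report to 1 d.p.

%ΔQ ≈ ε × %ΔP of Pepsi = 0.12 × (-26.6%) = -3.2%.

-3.2%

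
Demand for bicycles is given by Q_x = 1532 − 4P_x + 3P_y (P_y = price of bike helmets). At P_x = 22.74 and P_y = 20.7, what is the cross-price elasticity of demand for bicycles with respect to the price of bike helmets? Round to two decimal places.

0.04

At P_x = 22.74 and P_y = 20.7: Q_x = 1503.14.
∂Q_x/∂P_y = 3.
ε = (∂Q_x/∂P_y)(P_y/Q_x) = 3 × (20.7/1503.14) ≈ 0.04.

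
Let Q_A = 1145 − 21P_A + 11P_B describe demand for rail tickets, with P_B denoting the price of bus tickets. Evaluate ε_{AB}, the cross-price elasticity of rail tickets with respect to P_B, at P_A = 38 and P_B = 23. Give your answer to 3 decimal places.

At P_A = 38 and P_B = 23: Q_A = 600.
∂Q_A/∂P_B = 11.
ε = (∂Q_A/∂P_B)(P_B/Q_A) = 11 × (23/600) ≈ 0.422.
Since ε > 0, rail tickets and bus tickets are substitutes.

0.422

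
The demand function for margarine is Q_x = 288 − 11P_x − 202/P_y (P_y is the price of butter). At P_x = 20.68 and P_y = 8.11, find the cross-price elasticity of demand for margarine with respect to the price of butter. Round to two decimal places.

0.70

At P_x = 20.68 and P_y = 8.11: Q_x = 35.612.
∂Q_x/∂P_y = 202/P_y² = 3.0712.
ε = (∂Q_x/∂P_y)(P_y/Q_x) = 3.0712 × (8.11/35.612) ≈ 0.70.
ε > 0: substitutes.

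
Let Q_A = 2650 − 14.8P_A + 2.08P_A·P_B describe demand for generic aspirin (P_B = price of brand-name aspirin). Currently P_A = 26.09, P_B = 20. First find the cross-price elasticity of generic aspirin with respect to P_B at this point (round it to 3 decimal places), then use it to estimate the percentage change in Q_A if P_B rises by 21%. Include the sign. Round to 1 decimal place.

6.8%

At P_A = 26.09, P_B = 20: Q_A = 3349.212.
∂Q_A/∂P_B = 2.08P_A = 54.2672.
ε = (∂Q_A/∂P_B)(P_B/Q_A) = 54.2672 × 20/3349.212 ≈ 0.324.
%ΔQ_A ≈ ε × %ΔP_B = 0.324 × (21%) = 6.8%.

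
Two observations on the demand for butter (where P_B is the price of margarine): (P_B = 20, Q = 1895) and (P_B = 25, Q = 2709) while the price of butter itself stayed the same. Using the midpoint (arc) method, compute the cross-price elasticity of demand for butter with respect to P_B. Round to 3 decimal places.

1.591

ΔQ_A = 2709 − 1895 = 814; ΔP_B = 25 − 20 = 5.
Midpoints: Q̄_A = 2302.0, P̄_B = 22.50.
ε = (ΔQ_A/Q̄_A)/(ΔP_B/P̄_B) = (814/2302.0)/(5/22.50) ≈ 1.591.
ε > 0: butter and margarine are substitutes.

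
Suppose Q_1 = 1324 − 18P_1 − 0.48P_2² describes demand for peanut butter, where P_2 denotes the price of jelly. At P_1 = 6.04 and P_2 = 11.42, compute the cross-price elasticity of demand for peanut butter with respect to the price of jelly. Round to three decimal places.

At P_1 = 6.04 and P_2 = 11.42: Q_1 = 1152.680.
∂Q_1/∂P_2 = -0.96P_2 = -0.96(11.42) = -10.9632.
ε = (∂Q_1/∂P_2)(P_2/Q_1) = -10.9632 × (11.42/1152.680) ≈ -0.109.
ε < 0: complements.

-0.109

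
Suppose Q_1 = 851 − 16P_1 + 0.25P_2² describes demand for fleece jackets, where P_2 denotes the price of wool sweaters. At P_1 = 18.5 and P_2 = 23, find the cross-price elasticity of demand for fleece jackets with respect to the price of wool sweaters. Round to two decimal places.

0.38

At P_1 = 18.5 and P_2 = 23: Q_1 = 687.25.
∂Q_1/∂P_2 = 0.5P_2 = 0.5(23) = 11.5000.
ε = (∂Q_1/∂P_2)(P_2/Q_1) = 11.5000 × (23/687.25) ≈ 0.38.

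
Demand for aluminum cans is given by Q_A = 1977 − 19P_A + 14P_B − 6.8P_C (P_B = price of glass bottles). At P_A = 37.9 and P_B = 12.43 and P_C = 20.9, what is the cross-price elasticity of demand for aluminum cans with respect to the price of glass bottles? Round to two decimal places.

At P_A = 37.9 and P_B = 12.43 and P_C = 20.9: Q_A = 1288.8.
∂Q_A/∂P_B = 14.
ε = (∂Q_A/∂P_B)(P_B/Q_A) = 14 × (12.43/1288.8) ≈ 0.14.
Since ε > 0, aluminum cans and glass bottles are substitutes.

0.14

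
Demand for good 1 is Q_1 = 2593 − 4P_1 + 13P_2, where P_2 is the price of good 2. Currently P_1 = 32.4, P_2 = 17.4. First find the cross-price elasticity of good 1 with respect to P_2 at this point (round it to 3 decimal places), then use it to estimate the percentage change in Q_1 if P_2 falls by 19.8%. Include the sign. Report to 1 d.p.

-1.7%

At P_1 = 32.4, P_2 = 17.4: Q_1 = 2689.6.
∂Q_1/∂P_2 = 13.
ε = (∂Q_1/∂P_2)(P_2/Q_1) = 13.0000 × 17.4/2689.6 ≈ 0.084.
%ΔQ_1 ≈ ε × %ΔP_2 = 0.084 × (-19.8%) = -1.7%.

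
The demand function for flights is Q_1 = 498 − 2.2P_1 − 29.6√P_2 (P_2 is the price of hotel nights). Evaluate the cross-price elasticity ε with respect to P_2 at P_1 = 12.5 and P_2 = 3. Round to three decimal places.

At P_1 = 12.5 and P_2 = 3: Q_1 = 419.231.
∂Q_1/∂P_2 = -29.6/(2√P_2) = -29.6/(2√3) = -8.5448.
ε = (∂Q_1/∂P_2)(P_2/Q_1) = -8.5448 × (3/419.231) ≈ -0.061.
ε < 0: complements.

-0.061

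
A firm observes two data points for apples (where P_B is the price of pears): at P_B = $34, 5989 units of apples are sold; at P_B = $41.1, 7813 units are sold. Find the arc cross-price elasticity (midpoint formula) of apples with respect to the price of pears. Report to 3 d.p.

ΔQ_A = 7813 − 5989 = 1824; ΔP_B = 41.1 − 34 = 7.1.
Midpoints: Q̄_A = 6901.0, P̄_B = 37.55.
ε = (ΔQ_A/Q̄_A)/(ΔP_B/P̄_B) = (1824/6901.0)/(7.1/37.55) ≈ 1.398.
ε > 0: apples and pears are substitutes.

1.398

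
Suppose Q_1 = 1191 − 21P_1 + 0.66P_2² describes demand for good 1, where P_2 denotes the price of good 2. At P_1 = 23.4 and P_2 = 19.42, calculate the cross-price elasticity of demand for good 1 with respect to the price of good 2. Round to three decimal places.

0.525

At P_1 = 23.4 and P_2 = 19.42: Q_1 = 948.510.
∂Q_1/∂P_2 = 1.32P_2 = 1.32(19.42) = 25.6344.
ε = (∂Q_1/∂P_2)(P_2/Q_1) = 25.6344 × (19.42/948.510) ≈ 0.525.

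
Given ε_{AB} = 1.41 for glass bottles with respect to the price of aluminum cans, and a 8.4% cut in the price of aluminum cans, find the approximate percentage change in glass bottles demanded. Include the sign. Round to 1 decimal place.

-11.8%

%ΔQ ≈ ε × %ΔP of aluminum cans = 1.41 × (-8.4%) = -11.8%.
Demand for glass bottles falls by about 11.8%.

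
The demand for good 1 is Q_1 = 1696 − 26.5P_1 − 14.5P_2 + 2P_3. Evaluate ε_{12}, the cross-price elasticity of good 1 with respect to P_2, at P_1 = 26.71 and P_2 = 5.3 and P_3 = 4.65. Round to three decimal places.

At P_1 = 26.71 and P_2 = 5.3 and P_3 = 4.65: Q_1 = 920.635.
∂Q_1/∂P_2 = -14.5.
ε = (∂Q_1/∂P_2)(P_2/Q_1) = -14.5 × (5.3/920.635) ≈ -0.083.

-0.083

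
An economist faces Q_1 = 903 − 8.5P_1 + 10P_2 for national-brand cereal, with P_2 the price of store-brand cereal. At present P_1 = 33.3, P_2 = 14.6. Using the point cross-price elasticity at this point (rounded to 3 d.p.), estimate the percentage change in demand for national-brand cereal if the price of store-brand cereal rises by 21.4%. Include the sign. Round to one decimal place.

4.1%

At P_1 = 33.3, P_2 = 14.6: Q_1 = 765.95.
∂Q_1/∂P_2 = 10.
ε = (∂Q_1/∂P_2)(P_2/Q_1) = 10.0000 × 14.6/765.95 ≈ 0.191.
%ΔQ_1 ≈ ε × %ΔP_2 = 0.191 × (21.4%) = 4.1%.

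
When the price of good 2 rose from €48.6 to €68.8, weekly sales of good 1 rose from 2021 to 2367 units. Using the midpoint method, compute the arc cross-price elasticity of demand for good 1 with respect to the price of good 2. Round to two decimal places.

ΔQ_1 = 2367 − 2021 = 346; ΔP_2 = 68.8 − 48.6 = 20.2.
Midpoints: Q̄_1 = 2194.0, P̄_2 = 58.70.
ε = (ΔQ_1/Q̄_1)/(ΔP_2/P̄_2) = (346/2194.0)/(20.2/58.70) ≈ 0.46.

0.46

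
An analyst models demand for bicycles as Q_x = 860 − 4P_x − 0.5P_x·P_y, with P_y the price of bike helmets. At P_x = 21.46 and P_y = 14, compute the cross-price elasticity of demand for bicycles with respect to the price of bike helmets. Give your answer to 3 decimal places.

At P_x = 21.46 and P_y = 14: Q_x = 623.94.
∂Q_x/∂P_y = -0.5P_x = -0.5(21.46) = -10.7300.
ε = (∂Q_x/∂P_y)(P_y/Q_x) = -10.7300 × (14/623.94) ≈ -0.241.
ε < 0: complements.

-0.241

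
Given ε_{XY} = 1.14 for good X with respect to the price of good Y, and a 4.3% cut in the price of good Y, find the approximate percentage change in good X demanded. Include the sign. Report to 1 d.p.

%ΔQ ≈ ε × %ΔP of good Y = 1.14 × (-4.3%) = -4.9%.

-4.9%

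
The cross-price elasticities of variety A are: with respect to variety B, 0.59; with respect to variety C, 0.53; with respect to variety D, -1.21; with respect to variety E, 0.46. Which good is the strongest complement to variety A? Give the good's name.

Complements have ε < 0. The most negative value is -1.21 (variety D).

variety D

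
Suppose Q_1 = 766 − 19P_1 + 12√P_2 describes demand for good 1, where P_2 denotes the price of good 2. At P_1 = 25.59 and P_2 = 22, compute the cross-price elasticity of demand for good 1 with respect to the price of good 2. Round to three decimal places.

At P_1 = 25.59 and P_2 = 22: Q_1 = 336.075.
∂Q_1/∂P_2 = 12/(2√P_2) = 12/(2√22) = 1.2792.
ε = (∂Q_1/∂P_2)(P_2/Q_1) = 1.2792 × (22/336.075) ≈ 0.084.
ε > 0: substitutes.

0.084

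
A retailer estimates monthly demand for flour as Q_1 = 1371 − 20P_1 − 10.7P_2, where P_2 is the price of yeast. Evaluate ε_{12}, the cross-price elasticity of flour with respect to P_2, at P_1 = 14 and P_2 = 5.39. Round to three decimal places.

-0.056

At P_1 = 14 and P_2 = 5.39: Q_1 = 1033.327.
∂Q_1/∂P_2 = -10.7.
ε = (∂Q_1/∂P_2)(P_2/Q_1) = -10.7 × (5.39/1033.327) ≈ -0.056.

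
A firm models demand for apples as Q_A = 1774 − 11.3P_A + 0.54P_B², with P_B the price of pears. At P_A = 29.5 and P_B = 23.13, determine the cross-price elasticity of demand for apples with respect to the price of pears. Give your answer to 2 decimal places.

At P_A = 29.5 and P_B = 23.13: Q_A = 1729.548.
∂Q_A/∂P_B = 1.08P_B = 1.08(23.13) = 24.9804.
ε = (∂Q_A/∂P_B)(P_B/Q_A) = 24.9804 × (23.13/1729.548) ≈ 0.33.

0.33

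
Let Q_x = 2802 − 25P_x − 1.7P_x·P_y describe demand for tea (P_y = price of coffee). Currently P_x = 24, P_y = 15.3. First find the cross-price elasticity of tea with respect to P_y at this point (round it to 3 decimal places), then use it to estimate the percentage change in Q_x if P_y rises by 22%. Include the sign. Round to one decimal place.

-8.7%

At P_x = 24, P_y = 15.3: Q_x = 1577.76.
∂Q_x/∂P_y = -1.7P_x = -40.8000.
ε = (∂Q_x/∂P_y)(P_y/Q_x) = -40.8000 × 15.3/1577.76 ≈ -0.396.
%ΔQ_x ≈ ε × %ΔP_y = -0.396 × (22%) = -8.7%.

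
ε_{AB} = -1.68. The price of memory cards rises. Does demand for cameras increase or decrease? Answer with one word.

ε < 0 and the price of memory cards rises, so the quantity of cameras moves in the opposite direction: it decreases.

decrease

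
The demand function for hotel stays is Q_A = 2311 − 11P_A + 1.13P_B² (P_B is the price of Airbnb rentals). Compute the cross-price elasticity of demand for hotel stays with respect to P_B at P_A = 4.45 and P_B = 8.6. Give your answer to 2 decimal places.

0.07

At P_A = 4.45 and P_B = 8.6: Q_A = 2345.625.
∂Q_A/∂P_B = 2.26P_B = 2.26(8.6) = 19.4360.
ε = (∂Q_A/∂P_B)(P_B/Q_A) = 19.4360 × (8.6/2345.625) ≈ 0.07.
ε > 0: substitutes.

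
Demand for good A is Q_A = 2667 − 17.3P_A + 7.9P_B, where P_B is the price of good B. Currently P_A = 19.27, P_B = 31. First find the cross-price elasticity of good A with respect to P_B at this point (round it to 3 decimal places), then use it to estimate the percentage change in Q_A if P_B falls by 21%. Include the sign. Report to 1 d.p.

At P_A = 19.27, P_B = 31: Q_A = 2578.529.
∂Q_A/∂P_B = 7.9.
ε = (∂Q_A/∂P_B)(P_B/Q_A) = 7.9000 × 31/2578.529 ≈ 0.095.
%ΔQ_A ≈ ε × %ΔP_B = 0.095 × (-21%) = -2.0%.

-2.0%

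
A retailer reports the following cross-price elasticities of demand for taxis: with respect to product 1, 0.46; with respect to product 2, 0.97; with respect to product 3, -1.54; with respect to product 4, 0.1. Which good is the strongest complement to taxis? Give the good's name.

product 3

Complements have ε < 0. The most negative value is -1.54 (product 3).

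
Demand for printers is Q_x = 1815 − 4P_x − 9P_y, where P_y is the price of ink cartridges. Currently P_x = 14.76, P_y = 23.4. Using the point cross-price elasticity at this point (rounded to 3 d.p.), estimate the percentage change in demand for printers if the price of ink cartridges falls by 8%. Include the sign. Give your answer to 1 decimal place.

1.1%

At P_x = 14.76, P_y = 23.4: Q_x = 1545.36.
∂Q_x/∂P_y = -9.
ε = (∂Q_x/∂P_y)(P_y/Q_x) = -9.0000 × 23.4/1545.36 ≈ -0.136.
%ΔQ_x ≈ ε × %ΔP_y = -0.136 × (-8%) = 1.1%.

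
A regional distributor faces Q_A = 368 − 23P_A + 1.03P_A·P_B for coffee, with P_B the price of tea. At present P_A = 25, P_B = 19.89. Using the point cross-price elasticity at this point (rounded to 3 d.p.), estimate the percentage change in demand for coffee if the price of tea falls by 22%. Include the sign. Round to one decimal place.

-36.9%

At P_A = 25, P_B = 19.89: Q_A = 305.168.
∂Q_A/∂P_B = 1.03P_A = 25.7500.
ε = (∂Q_A/∂P_B)(P_B/Q_A) = 25.7500 × 19.89/305.168 ≈ 1.678.
%ΔQ_A ≈ ε × %ΔP_B = 1.678 × (-22%) = -36.9%.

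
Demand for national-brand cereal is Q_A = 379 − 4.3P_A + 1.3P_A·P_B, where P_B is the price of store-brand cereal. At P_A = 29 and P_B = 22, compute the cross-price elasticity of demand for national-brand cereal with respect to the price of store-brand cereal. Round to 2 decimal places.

0.77

At P_A = 29 and P_B = 22: Q_A = 1083.7.
∂Q_A/∂P_B = 1.3P_A = 1.3(29) = 37.7000.
ε = (∂Q_A/∂P_B)(P_B/Q_A) = 37.7000 × (22/1083.7) ≈ 0.77.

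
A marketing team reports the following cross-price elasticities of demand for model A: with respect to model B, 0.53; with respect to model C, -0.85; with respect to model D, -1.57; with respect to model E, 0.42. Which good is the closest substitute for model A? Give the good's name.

model B

Substitutes have ε > 0. Among the positive values, 0.53 (model B) is largest.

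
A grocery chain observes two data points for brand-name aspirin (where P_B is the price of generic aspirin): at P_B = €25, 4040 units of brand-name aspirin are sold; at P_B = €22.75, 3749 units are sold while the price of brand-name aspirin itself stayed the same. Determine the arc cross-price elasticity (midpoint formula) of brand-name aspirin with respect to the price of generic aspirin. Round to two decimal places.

ΔQ_A = 3749 − 4040 = -291; ΔP_B = 22.75 − 25 = -2.25.
Midpoints: Q̄_A = 3894.5, P̄_B = 23.88.
ε = (ΔQ_A/Q̄_A)/(ΔP_B/P̄_B) = (-291/3894.5)/(-2.25/23.88) ≈ 0.79.

0.79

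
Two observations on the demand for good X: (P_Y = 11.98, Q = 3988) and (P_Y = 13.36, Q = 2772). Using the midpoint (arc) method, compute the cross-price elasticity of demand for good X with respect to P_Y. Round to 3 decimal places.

-3.303

ΔQ_X = 2772 − 3988 = -1216; ΔP_Y = 13.36 − 11.98 = 1.38.
Midpoints: Q̄_X = 3380.0, P̄_Y = 12.67.
ε = (ΔQ_X/Q̄_X)/(ΔP_Y/P̄_Y) = (-1216/3380.0)/(1.38/12.67) ≈ -3.303.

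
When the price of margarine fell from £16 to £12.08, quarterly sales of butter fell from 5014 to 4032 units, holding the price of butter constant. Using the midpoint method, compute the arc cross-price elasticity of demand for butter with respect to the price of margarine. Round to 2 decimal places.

ΔQ_A = 4032 − 5014 = -982; ΔP_B = 12.08 − 16 = -3.92.
Midpoints: Q̄_A = 4523.0, P̄_B = 14.04.
ε = (ΔQ_A/Q̄_A)/(ΔP_B/P̄_B) = (-982/4523.0)/(-3.92/14.04) ≈ 0.78.

0.78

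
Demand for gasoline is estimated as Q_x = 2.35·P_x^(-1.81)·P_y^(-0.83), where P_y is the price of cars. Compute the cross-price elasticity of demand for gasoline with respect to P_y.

In a log-linear (constant-elasticity) demand function, the coefficient on the exponent of P_y is the cross-price elasticity.
ε = -0.83. Negative, so gasoline and cars are complements.

-0.83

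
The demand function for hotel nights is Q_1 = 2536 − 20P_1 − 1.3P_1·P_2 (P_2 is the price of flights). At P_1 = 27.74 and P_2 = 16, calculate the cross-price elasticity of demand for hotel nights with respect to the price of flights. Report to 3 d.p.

-0.411

At P_1 = 27.74 and P_2 = 16: Q_1 = 1404.208.
∂Q_1/∂P_2 = -1.3P_1 = -1.3(27.74) = -36.0620.
ε = (∂Q_1/∂P_2)(P_2/Q_1) = -36.0620 × (16/1404.208) ≈ -0.411.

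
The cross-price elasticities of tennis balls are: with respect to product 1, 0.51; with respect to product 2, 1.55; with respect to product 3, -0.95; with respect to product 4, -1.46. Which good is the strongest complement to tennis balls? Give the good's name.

product 4

Complements have ε < 0. The most negative value is -1.46 (product 4).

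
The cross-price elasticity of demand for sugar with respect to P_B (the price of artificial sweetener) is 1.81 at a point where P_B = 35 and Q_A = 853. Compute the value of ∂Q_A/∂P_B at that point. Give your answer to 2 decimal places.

44.11

ε = (∂Q_A/∂P_B)·(P_B/Q_A) ⇒ ∂Q_A/∂P_B = ε·Q_A/P_B = 1.81 × 853/35 ≈ 44.11.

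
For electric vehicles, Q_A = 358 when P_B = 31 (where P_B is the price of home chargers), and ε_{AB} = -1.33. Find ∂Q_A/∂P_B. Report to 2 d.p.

ε = (∂Q_A/∂P_B)·(P_B/Q_A) ⇒ ∂Q_A/∂P_B = ε·Q_A/P_B = -1.33 × 358/31 ≈ -15.36.

-15.36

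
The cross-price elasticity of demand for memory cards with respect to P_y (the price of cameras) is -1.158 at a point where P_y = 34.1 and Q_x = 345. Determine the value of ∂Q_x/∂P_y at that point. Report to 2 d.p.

-11.72

ε = (∂Q_x/∂P_y)·(P_y/Q_x) ⇒ ∂Q_x/∂P_y = ε·Q_x/P_y = -1.158 × 345/34.1 ≈ -11.72.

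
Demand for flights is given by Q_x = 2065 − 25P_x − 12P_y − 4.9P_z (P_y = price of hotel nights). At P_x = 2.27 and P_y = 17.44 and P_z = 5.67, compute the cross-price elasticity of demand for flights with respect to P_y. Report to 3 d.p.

-0.118

At P_x = 2.27 and P_y = 17.44 and P_z = 5.67: Q_x = 1771.187.
∂Q_x/∂P_y = -12.
ε = (∂Q_x/∂P_y)(P_y/Q_x) = -12 × (17.44/1771.187) ≈ -0.118.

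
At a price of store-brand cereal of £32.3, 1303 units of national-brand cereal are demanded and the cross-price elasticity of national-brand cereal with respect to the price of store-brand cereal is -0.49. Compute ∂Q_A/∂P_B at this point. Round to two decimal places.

ε = (∂Q_A/∂P_B)·(P_B/Q_A) ⇒ ∂Q_A/∂P_B = ε·Q_A/P_B = -0.49 × 1303/32.3 ≈ -19.77.

-19.77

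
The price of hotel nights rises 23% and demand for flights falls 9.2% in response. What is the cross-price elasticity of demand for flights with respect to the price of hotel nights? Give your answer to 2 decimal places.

ε = (%ΔQ of flights) / (%ΔP of hotel nights) = (-9.2%) / (23%) ≈ -0.40.
Negative cross-price elasticity: complements.

-0.40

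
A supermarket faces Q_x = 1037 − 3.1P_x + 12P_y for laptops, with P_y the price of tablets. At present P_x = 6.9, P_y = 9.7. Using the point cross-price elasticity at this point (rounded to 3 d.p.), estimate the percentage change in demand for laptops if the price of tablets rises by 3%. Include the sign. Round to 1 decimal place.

0.3%

At P_x = 6.9, P_y = 9.7: Q_x = 1132.01.
∂Q_x/∂P_y = 12.
ε = (∂Q_x/∂P_y)(P_y/Q_x) = 12.0000 × 9.7/1132.01 ≈ 0.103.
%ΔQ_x ≈ ε × %ΔP_y = 0.103 × (3%) = 0.3%.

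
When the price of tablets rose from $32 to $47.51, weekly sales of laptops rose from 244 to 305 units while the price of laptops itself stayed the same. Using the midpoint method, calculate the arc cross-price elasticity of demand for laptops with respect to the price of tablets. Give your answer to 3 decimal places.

ΔQ_A = 305 − 244 = 61; ΔP_B = 47.51 − 32 = 15.51.
Midpoints: Q̄_A = 274.5, P̄_B = 39.75.
ε = (ΔQ_A/Q̄_A)/(ΔP_B/P̄_B) = (61/274.5)/(15.51/39.75) ≈ 0.570.
ε > 0: laptops and tablets are substitutes.

0.570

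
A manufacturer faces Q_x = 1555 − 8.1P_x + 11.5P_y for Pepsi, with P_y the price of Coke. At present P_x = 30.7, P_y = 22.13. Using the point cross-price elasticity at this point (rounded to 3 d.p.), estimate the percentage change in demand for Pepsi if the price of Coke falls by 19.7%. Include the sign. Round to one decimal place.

At P_x = 30.7, P_y = 22.13: Q_x = 1560.825.
∂Q_x/∂P_y = 11.5.
ε = (∂Q_x/∂P_y)(P_y/Q_x) = 11.5000 × 22.13/1560.825 ≈ 0.163.
%ΔQ_x ≈ ε × %ΔP_y = 0.163 × (-19.7%) = -3.2%.

-3.2%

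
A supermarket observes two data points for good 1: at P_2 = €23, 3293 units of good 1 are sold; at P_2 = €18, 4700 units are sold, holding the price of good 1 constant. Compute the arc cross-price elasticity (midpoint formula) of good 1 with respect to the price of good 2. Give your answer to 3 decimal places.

ΔQ_1 = 4700 − 3293 = 1407; ΔP_2 = 18 − 23 = -5.
Midpoints: Q̄_1 = 3996.5, P̄_2 = 20.50.
ε = (ΔQ_1/Q̄_1)/(ΔP_2/P̄_2) = (1407/3996.5)/(-5/20.50) ≈ -1.443.

-1.443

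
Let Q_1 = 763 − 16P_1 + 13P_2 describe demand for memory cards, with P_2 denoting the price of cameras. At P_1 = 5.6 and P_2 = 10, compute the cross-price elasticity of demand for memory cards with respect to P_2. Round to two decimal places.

0.16

At P_1 = 5.6 and P_2 = 10: Q_1 = 803.4.
∂Q_1/∂P_2 = 13.
ε = (∂Q_1/∂P_2)(P_2/Q_1) = 13 × (10/803.4) ≈ 0.16.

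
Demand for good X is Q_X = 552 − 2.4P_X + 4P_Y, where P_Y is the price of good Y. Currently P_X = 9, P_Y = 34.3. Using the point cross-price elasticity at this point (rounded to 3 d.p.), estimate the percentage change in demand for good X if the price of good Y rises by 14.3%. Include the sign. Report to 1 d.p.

At P_X = 9, P_Y = 34.3: Q_X = 667.6.
∂Q_X/∂P_Y = 4.
ε = (∂Q_X/∂P_Y)(P_Y/Q_X) = 4.0000 × 34.3/667.6 ≈ 0.206.
%ΔQ_X ≈ ε × %ΔP_Y = 0.206 × (14.3%) = 2.9%.

2.9%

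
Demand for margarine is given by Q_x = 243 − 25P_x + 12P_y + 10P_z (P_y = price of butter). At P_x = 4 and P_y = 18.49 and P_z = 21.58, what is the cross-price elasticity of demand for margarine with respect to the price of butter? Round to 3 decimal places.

At P_x = 4 and P_y = 18.49 and P_z = 21.58: Q_x = 580.68.
∂Q_x/∂P_y = 12.
ε = (∂Q_x/∂P_y)(P_y/Q_x) = 12 × (18.49/580.68) ≈ 0.382.

0.382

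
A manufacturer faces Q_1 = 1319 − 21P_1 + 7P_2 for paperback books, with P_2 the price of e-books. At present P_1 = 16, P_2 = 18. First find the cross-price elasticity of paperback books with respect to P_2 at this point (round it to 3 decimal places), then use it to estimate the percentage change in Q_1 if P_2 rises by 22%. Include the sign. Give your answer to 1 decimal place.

2.5%

At P_1 = 16, P_2 = 18: Q_1 = 1109.
∂Q_1/∂P_2 = 7.
ε = (∂Q_1/∂P_2)(P_2/Q_1) = 7.0000 × 18/1109 ≈ 0.114.
%ΔQ_1 ≈ ε × %ΔP_2 = 0.114 × (22%) = 2.5%.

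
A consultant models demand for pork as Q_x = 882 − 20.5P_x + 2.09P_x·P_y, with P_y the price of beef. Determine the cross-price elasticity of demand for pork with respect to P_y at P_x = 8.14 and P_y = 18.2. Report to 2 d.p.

At P_x = 8.14 and P_y = 18.2: Q_x = 1024.759.
∂Q_x/∂P_y = 2.09P_x = 2.09(8.14) = 17.0126.
ε = (∂Q_x/∂P_y)(P_y/Q_x) = 17.0126 × (18.2/1024.759) ≈ 0.30.
ε > 0: substitutes.

0.30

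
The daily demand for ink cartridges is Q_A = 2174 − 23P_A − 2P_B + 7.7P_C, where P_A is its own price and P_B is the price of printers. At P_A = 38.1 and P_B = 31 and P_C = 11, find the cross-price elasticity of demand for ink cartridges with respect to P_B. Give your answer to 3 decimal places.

At P_A = 38.1 and P_B = 31 and P_C = 11: Q_A = 1320.4.
∂Q_A/∂P_B = -2.
ε = (∂Q_A/∂P_B)(P_B/Q_A) = -2 × (31/1320.4) ≈ -0.047.

-0.047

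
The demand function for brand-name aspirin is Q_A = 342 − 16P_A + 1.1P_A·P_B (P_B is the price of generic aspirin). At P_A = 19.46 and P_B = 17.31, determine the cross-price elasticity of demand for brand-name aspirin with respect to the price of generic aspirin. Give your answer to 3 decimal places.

At P_A = 19.46 and P_B = 17.31: Q_A = 401.178.
∂Q_A/∂P_B = 1.1P_A = 1.1(19.46) = 21.4060.
ε = (∂Q_A/∂P_B)(P_B/Q_A) = 21.4060 × (17.31/401.178) ≈ 0.924.
ε > 0: substitutes.

0.924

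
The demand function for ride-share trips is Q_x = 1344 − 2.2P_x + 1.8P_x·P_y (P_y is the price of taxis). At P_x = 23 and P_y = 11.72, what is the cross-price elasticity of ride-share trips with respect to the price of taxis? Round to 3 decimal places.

0.273

At P_x = 23 and P_y = 11.72: Q_x = 1778.608.
∂Q_x/∂P_y = 1.8P_x = 1.8(23) = 41.4000.
ε = (∂Q_x/∂P_y)(P_y/Q_x) = 41.4000 × (11.72/1778.608) ≈ 0.273.
ε > 0: substitutes.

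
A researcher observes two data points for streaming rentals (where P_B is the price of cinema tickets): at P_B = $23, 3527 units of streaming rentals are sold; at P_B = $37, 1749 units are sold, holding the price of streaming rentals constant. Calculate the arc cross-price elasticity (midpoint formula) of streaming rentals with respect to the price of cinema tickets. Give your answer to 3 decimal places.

-1.444

ΔQ_A = 1749 − 3527 = -1778; ΔP_B = 37 − 23 = 14.
Midpoints: Q̄_A = 2638.0, P̄_B = 30.00.
ε = (ΔQ_A/Q̄_A)/(ΔP_B/P̄_B) = (-1778/2638.0)/(14/30.00) ≈ -1.444.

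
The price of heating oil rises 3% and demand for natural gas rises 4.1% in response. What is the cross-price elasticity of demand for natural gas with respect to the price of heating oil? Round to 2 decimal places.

ε = (%ΔQ of natural gas) / (%ΔP of heating oil) = (4.1%) / (3%) ≈ 1.37.
Positive cross-price elasticity: substitutes.

1.37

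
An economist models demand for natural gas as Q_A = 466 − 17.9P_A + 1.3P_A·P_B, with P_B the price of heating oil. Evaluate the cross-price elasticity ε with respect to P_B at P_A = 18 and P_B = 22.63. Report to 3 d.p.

At P_A = 18 and P_B = 22.63: Q_A = 673.342.
∂Q_A/∂P_B = 1.3P_A = 1.3(18) = 23.4000.
ε = (∂Q_A/∂P_B)(P_B/Q_A) = 23.4000 × (22.63/673.342) ≈ 0.786.

0.786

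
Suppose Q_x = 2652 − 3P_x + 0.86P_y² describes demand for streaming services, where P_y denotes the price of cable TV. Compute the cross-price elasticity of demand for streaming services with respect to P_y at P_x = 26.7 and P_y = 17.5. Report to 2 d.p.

0.19

At P_x = 26.7 and P_y = 17.5: Q_x = 2835.275.
∂Q_x/∂P_y = 1.72P_y = 1.72(17.5) = 30.1000.
ε = (∂Q_x/∂P_y)(P_y/Q_x) = 30.1000 × (17.5/2835.275) ≈ 0.19.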